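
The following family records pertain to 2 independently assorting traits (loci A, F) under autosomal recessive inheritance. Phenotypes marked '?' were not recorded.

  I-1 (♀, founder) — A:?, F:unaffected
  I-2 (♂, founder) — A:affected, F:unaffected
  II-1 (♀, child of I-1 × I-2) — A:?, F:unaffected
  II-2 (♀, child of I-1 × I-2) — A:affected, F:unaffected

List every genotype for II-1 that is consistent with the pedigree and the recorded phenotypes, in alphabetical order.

A/I-1 ? ·: Aa|aa
A/I-2 aff ·: aa
A/II-1 ? I-1×I-2: Aa|aa
A/II-2 aff I-1×I-2: aa
⇒ A over [I-1,I-2,II-1,II-2]: 3 consistent
F/I-1 un ·: FF|Ff
F/I-2 un ·: FF|Ff
F/II-1 un I-1×I-2: FF|Ff
F/II-2 un I-1×I-2: FF|Ff
⇒ F over [I-1,I-2,II-1,II-2]: 13 consistent

II-1 ∈ {Aa FF, Aa Ff, aa FF, aa Ff}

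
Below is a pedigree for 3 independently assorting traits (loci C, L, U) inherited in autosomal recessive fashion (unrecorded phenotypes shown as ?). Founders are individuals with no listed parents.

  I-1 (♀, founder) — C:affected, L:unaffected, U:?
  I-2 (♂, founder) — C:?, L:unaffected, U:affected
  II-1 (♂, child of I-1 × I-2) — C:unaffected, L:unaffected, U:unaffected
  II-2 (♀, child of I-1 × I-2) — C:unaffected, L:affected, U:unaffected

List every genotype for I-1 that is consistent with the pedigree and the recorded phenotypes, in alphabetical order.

I-1 ∈ {cc Ll UU, cc Ll Uu}

C/I-1 aff ·: cc
C/I-2 ? ·: CC|Cc
C/II-1 un I-1×I-2: Cc
C/II-2 un I-1×I-2: Cc
⇒ C over [I-1,I-2,II-1,II-2]: 2 consistent
L/I-1 un ·: Ll
L/I-2 un ·: Ll
L/II-1 un I-1×I-2: LL|Ll
L/II-2 aff I-1×I-2: ll
⇒ L over [I-1,I-2,II-1,II-2]: 2 consistent
U/I-1 ? ·: UU|Uu
U/I-2 aff ·: uu
U/II-1 un I-1×I-2: Uu
U/II-2 un I-1×I-2: Uu
⇒ U over [I-1,I-2,II-1,II-2]: 2 consistent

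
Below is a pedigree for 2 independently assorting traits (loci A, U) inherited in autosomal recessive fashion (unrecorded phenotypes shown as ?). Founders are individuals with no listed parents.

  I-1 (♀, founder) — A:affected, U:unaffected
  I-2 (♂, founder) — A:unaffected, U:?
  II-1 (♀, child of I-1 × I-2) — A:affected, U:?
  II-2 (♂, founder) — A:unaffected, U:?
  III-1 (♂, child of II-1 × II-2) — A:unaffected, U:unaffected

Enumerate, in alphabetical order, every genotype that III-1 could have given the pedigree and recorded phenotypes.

III-1 ∈ {Aa UU, Aa Uu}

A/I-1 aff ·: aa
A/I-2 un ·: Aa
A/II-1 aff I-1×I-2: aa
A/II-2 un ·: AA|Aa
A/III-1 un II-1×II-2: Aa
⇒ A over [I-1,I-2,II-1,II-2,III-1]: 2 consistent
U/I-1 un ·: UU|Uu
U/I-2 ? ·: UU|Uu|uu
U/II-1 ? I-1×I-2: UU|Uu|uu
U/II-2 ? ·: UU|Uu|uu
U/III-1 un II-1×II-2: UU|Uu
⇒ U over [I-1,I-2,II-1,II-2,III-1]: 45 consistent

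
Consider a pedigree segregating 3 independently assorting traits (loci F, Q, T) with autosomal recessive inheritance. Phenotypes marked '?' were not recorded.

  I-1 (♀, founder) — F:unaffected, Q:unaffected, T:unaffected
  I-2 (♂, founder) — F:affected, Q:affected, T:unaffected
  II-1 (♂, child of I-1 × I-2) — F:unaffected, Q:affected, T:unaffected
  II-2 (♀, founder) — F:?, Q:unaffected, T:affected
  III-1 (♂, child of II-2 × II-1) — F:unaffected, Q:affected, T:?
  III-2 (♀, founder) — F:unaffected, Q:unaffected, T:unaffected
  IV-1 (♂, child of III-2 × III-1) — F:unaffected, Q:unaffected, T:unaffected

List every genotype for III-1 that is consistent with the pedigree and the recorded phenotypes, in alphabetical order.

III-1 ∈ {FF qq Tt, FF qq tt, Ff qq Tt, Ff qq tt}

F/I-1 un ·: FF|Ff
F/I-2 aff ·: ff
F/II-1 un I-1×I-2: Ff
F/II-2 ? ·: FF|Ff|ff
F/III-1 un II-2×II-1: FF|Ff
F/III-2 un ·: FF|Ff
F/IV-1 un III-2×III-1: FF|Ff
⇒ F over [I-1,I-2,II-1,II-2,III-1,III-2,IV-1]: 36 consistent
Q/I-1 un ·: Qq
Q/I-2 aff ·: qq
Q/II-1 aff I-1×I-2: qq
Q/II-2 un ·: Qq
Q/III-1 aff II-2×II-1: qq
Q/III-2 un ·: QQ|Qq
Q/IV-1 un III-2×III-1: Qq
⇒ Q over [I-1,I-2,II-1,II-2,III-1,III-2,IV-1]: 2 consistent
T/I-1 un ·: TT|Tt
T/I-2 un ·: TT|Tt
T/II-1 un I-1×I-2: TT|Tt
T/II-2 aff ·: tt
T/III-1 ? II-2×II-1: Tt|tt
T/III-2 un ·: TT|Tt
T/IV-1 un III-2×III-1: TT|Tt
⇒ T over [I-1,I-2,II-1,II-2,III-1,III-2,IV-1]: 34 consistent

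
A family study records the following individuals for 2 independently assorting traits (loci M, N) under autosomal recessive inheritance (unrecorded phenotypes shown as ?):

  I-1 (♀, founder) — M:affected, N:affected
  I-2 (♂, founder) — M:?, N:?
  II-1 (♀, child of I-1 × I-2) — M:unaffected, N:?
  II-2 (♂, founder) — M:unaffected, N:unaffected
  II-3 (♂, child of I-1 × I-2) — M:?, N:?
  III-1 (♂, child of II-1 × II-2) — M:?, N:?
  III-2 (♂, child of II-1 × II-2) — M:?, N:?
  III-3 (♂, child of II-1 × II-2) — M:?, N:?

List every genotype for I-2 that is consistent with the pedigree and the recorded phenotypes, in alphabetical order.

I-2 ∈ {MM NN, MM Nn, MM nn, Mm NN, Mm Nn, Mm nn}

M/I-1 aff ·: mm
M/I-2 ? ·: MM|Mm
M/II-1 un I-1×I-2: Mm
M/II-2 un ·: MM|Mm
M/II-3 ? I-1×I-2: Mm|mm
M/III-1 ? II-1×II-2: MM|Mm|mm
M/III-2 ? II-1×II-2: MM|Mm|mm
M/III-3 ? II-1×II-2: MM|Mm|mm
⇒ M over [I-1,I-2,II-1,II-2,II-3,III-1,III-2,III-3]: 105 consistent
N/I-1 aff ·: nn
N/I-2 ? ·: NN|Nn|nn
N/II-1 ? I-1×I-2: Nn|nn
N/II-2 un ·: NN|Nn
N/II-3 ? I-1×I-2: Nn|nn
N/III-1 ? II-1×II-2: NN|Nn|nn
N/III-2 ? II-1×II-2: NN|Nn|nn
N/III-3 ? II-1×II-2: NN|Nn|nn
⇒ N over [I-1,I-2,II-1,II-2,II-3,III-1,III-2,III-3]: 132 consistent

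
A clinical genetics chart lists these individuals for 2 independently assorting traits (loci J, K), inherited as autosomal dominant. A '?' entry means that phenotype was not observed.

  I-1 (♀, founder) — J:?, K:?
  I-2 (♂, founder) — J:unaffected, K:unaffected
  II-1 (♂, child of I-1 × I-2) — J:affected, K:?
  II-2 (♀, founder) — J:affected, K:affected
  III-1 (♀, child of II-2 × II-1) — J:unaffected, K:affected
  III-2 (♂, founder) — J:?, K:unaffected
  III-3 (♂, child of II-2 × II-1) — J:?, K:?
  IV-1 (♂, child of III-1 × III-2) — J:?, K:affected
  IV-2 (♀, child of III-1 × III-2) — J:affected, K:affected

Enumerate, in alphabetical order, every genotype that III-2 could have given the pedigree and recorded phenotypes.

III-2 ∈ {JJ kk, Jj kk}

J/I-1 ? ·: Jj|JJ
J/I-2 un ·: jj
J/II-1 aff I-1×I-2: Jj
J/II-2 aff ·: Jj
J/III-1 un II-2×II-1: jj
J/III-2 ? ·: Jj|JJ
J/III-3 ? II-2×II-1: jj|Jj|JJ
J/IV-1 ? III-1×III-2: jj|Jj
J/IV-2 aff III-1×III-2: Jj
⇒ J over [I-1,I-2,II-1,II-2,III-1,III-2,III-3,IV-1,IV-2]: 18 consistent
K/I-1 ? ·: kk|Kk|KK
K/I-2 un ·: kk
K/II-1 ? I-1×I-2: kk|Kk
K/II-2 aff ·: Kk|KK
K/III-1 aff II-2×II-1: Kk|KK
K/III-2 un ·: kk
K/III-3 ? II-2×II-1: kk|Kk|KK
K/IV-1 aff III-1×III-2: Kk
K/IV-2 aff III-1×III-2: Kk
⇒ K over [I-1,I-2,II-1,II-2,III-1,III-2,III-3,IV-1,IV-2]: 26 consistent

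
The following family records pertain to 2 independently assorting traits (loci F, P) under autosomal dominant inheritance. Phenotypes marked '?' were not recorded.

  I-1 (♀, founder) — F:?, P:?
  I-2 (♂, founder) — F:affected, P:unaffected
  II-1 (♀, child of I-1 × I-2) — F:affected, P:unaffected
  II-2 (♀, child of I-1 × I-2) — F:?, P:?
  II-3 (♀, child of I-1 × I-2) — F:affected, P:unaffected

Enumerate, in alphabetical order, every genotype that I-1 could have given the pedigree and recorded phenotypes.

F/I-1 ? ·: ff|Ff|FF
F/I-2 aff ·: Ff|FF
F/II-1 aff I-1×I-2: Ff|FF
F/II-2 ? I-1×I-2: ff|Ff|FF
F/II-3 aff I-1×I-2: Ff|FF
⇒ F over [I-1,I-2,II-1,II-2,II-3]: 32 consistent
P/I-1 ? ·: pp|Pp
P/I-2 un ·: pp
P/II-1 un I-1×I-2: pp
P/II-2 ? I-1×I-2: pp|Pp
P/II-3 un I-1×I-2: pp
⇒ P over [I-1,I-2,II-1,II-2,II-3]: 3 consistent

I-1 ∈ {FF Pp, FF pp, Ff Pp, Ff pp, ff Pp, ff pp}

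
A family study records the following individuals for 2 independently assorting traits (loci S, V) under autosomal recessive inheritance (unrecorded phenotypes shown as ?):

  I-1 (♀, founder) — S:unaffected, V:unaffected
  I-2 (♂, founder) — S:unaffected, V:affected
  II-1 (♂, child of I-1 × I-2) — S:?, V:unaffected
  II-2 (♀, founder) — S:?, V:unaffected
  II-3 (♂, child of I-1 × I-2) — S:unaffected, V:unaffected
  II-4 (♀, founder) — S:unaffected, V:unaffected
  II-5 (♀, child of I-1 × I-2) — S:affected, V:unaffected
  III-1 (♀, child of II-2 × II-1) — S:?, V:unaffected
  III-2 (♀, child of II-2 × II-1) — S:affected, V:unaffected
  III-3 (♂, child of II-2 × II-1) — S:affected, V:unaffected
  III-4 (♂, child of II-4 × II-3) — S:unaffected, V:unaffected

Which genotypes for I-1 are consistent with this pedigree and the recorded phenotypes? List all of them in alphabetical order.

S/I-1 un ·: Ss
S/I-2 un ·: Ss
S/II-1 ? I-1×I-2: Ss|ss
S/II-2 ? ·: Ss|ss
S/II-3 un I-1×I-2: SS|Ss
S/II-4 un ·: SS|Ss
S/II-5 aff I-1×I-2: ss
S/III-1 ? II-2×II-1: SS|Ss|ss
S/III-2 aff II-2×II-1: ss
S/III-3 aff II-2×II-1: ss
S/III-4 un II-4×II-3: SS|Ss
⇒ S over [I-1,I-2,II-1,II-2,II-3,II-4,II-5,III-1,III-2,III-3,III-4]: 56 consistent
V/I-1 un ·: VV|Vv
V/I-2 aff ·: vv
V/II-1 un I-1×I-2: Vv
V/II-2 un ·: VV|Vv
V/II-3 un I-1×I-2: Vv
V/II-4 un ·: VV|Vv
V/II-5 un I-1×I-2: Vv
V/III-1 un II-2×II-1: VV|Vv
V/III-2 un II-2×II-1: VV|Vv
V/III-3 un II-2×II-1: VV|Vv
V/III-4 un II-4×II-3: VV|Vv
⇒ V over [I-1,I-2,II-1,II-2,II-3,II-4,II-5,III-1,III-2,III-3,III-4]: 128 consistent

I-1 ∈ {Ss VV, Ss Vv}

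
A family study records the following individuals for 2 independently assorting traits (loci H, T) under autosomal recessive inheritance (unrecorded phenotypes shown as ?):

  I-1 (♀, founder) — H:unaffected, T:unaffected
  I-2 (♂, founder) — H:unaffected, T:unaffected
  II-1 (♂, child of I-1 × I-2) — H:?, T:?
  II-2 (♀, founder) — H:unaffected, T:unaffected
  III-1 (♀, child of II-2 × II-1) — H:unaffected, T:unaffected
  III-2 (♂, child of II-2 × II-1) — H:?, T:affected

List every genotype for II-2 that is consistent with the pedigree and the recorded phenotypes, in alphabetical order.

H/I-1 un ·: HH|Hh
H/I-2 un ·: HH|Hh
H/II-1 ? I-1×I-2: HH|Hh|hh
H/II-2 un ·: HH|Hh
H/III-1 un II-2×II-1: HH|Hh
H/III-2 ? II-2×II-1: HH|Hh|hh
⇒ H over [I-1,I-2,II-1,II-2,III-1,III-2]: 53 consistent
T/I-1 un ·: TT|Tt
T/I-2 un ·: TT|Tt
T/II-1 ? I-1×I-2: Tt|tt
T/II-2 un ·: Tt
T/III-1 un II-2×II-1: TT|Tt
T/III-2 aff II-2×II-1: tt
⇒ T over [I-1,I-2,II-1,II-2,III-1,III-2]: 7 consistent

II-2 ∈ {HH Tt, Hh Tt}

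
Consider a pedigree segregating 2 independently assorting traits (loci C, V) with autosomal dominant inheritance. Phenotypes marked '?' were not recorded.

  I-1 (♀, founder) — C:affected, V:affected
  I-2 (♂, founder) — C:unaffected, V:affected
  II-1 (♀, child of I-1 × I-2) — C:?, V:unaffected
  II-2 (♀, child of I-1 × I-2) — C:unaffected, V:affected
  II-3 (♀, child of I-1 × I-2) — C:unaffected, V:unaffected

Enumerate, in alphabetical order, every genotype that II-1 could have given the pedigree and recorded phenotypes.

C/I-1 aff ·: Cc
C/I-2 un ·: cc
C/II-1 ? I-1×I-2: cc|Cc
C/II-2 un I-1×I-2: cc
C/II-3 un I-1×I-2: cc
⇒ C over [I-1,I-2,II-1,II-2,II-3]: 2 consistent
V/I-1 aff ·: Vv
V/I-2 aff ·: Vv
V/II-1 un I-1×I-2: vv
V/II-2 aff I-1×I-2: Vv|VV
V/II-3 un I-1×I-2: vv
⇒ V over [I-1,I-2,II-1,II-2,II-3]: 2 consistent

II-1 ∈ {Cc vv, cc vv}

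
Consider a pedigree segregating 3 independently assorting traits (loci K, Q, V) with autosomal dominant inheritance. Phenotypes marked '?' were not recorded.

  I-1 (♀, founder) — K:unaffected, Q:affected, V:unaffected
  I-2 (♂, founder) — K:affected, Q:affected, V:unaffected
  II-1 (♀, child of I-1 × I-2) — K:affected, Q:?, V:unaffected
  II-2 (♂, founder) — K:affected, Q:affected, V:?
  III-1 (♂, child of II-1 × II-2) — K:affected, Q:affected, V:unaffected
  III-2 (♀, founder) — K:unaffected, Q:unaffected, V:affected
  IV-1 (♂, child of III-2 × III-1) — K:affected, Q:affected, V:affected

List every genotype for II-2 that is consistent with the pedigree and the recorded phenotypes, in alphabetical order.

II-2 ∈ {KK QQ Vv, KK QQ vv, KK Qq Vv, KK Qq vv, Kk QQ Vv, Kk QQ vv, Kk Qq Vv, Kk Qq vv}

K/I-1 un ·: kk
K/I-2 aff ·: Kk|KK
K/II-1 aff I-1×I-2: Kk
K/II-2 aff ·: Kk|KK
K/III-1 aff II-1×II-2: Kk|KK
K/III-2 un ·: kk
K/IV-1 aff III-2×III-1: Kk
⇒ K over [I-1,I-2,II-1,II-2,III-1,III-2,IV-1]: 8 consistent
Q/I-1 aff ·: Qq|QQ
Q/I-2 aff ·: Qq|QQ
Q/II-1 ? I-1×I-2: qq|Qq|QQ
Q/II-2 aff ·: Qq|QQ
Q/III-1 aff II-1×II-2: Qq|QQ
Q/III-2 un ·: qq
Q/IV-1 aff III-2×III-1: Qq
⇒ Q over [I-1,I-2,II-1,II-2,III-1,III-2,IV-1]: 26 consistent
V/I-1 un ·: vv
V/I-2 un ·: vv
V/II-1 un I-1×I-2: vv
V/II-2 ? ·: vv|Vv
V/III-1 un II-1×II-2: vv
V/III-2 aff ·: Vv|VV
V/IV-1 aff III-2×III-1: Vv
⇒ V over [I-1,I-2,II-1,II-2,III-1,III-2,IV-1]: 4 consistent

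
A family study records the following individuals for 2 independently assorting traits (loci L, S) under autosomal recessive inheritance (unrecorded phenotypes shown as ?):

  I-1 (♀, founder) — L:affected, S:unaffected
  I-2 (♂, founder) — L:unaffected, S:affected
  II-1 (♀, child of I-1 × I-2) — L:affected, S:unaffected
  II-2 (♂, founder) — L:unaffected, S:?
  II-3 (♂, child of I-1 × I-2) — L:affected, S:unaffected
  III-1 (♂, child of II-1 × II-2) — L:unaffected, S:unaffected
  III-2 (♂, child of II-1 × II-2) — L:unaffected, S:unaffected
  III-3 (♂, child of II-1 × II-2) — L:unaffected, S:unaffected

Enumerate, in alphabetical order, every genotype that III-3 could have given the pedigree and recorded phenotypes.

L/I-1 aff ·: ll
L/I-2 un ·: Ll
L/II-1 aff I-1×I-2: ll
L/II-2 un ·: LL|Ll
L/II-3 aff I-1×I-2: ll
L/III-1 un II-1×II-2: Ll
L/III-2 un II-1×II-2: Ll
L/III-3 un II-1×II-2: Ll
⇒ L over [I-1,I-2,II-1,II-2,II-3,III-1,III-2,III-3]: 2 consistent
S/I-1 un ·: SS|Ss
S/I-2 aff ·: ss
S/II-1 un I-1×I-2: Ss
S/II-2 ? ·: SS|Ss|ss
S/II-3 un I-1×I-2: Ss
S/III-1 un II-1×II-2: SS|Ss
S/III-2 un II-1×II-2: SS|Ss
S/III-3 un II-1×II-2: SS|Ss
⇒ S over [I-1,I-2,II-1,II-2,II-3,III-1,III-2,III-3]: 34 consistent

III-3 ∈ {Ll SS, Ll Ss}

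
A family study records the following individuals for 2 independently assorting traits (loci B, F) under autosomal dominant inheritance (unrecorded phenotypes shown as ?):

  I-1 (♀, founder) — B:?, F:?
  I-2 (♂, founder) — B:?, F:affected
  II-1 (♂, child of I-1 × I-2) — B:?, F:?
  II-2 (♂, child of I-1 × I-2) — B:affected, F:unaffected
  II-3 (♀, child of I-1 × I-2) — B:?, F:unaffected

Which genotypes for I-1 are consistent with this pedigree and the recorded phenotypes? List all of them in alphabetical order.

I-1 ∈ {BB Ff, BB ff, Bb Ff, Bb ff, bb Ff, bb ff}

B/I-1 ? ·: bb|Bb|BB
B/I-2 ? ·: bb|Bb|BB
B/II-1 ? I-1×I-2: bb|Bb|BB
B/II-2 aff I-1×I-2: Bb|BB
B/II-3 ? I-1×I-2: bb|Bb|BB
⇒ B over [I-1,I-2,II-1,II-2,II-3]: 45 consistent
F/I-1 ? ·: ff|Ff
F/I-2 aff ·: Ff
F/II-1 ? I-1×I-2: ff|Ff|FF
F/II-2 un I-1×I-2: ff
F/II-3 un I-1×I-2: ff
⇒ F over [I-1,I-2,II-1,II-2,II-3]: 5 consistent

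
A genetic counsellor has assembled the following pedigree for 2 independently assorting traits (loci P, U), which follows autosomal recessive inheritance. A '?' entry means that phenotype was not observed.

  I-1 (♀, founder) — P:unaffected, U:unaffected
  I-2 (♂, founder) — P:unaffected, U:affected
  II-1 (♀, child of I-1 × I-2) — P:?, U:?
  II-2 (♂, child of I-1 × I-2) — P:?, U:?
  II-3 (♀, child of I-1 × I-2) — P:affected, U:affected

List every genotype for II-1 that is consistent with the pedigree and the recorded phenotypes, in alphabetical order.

P/I-1 un ·: Pp
P/I-2 un ·: Pp
P/II-1 ? I-1×I-2: PP|Pp|pp
P/II-2 ? I-1×I-2: PP|Pp|pp
P/II-3 aff I-1×I-2: pp
⇒ P over [I-1,I-2,II-1,II-2,II-3]: 9 consistent
U/I-1 un ·: Uu
U/I-2 aff ·: uu
U/II-1 ? I-1×I-2: Uu|uu
U/II-2 ? I-1×I-2: Uu|uu
U/II-3 aff I-1×I-2: uu
⇒ U over [I-1,I-2,II-1,II-2,II-3]: 4 consistent

II-1 ∈ {PP Uu, PP uu, Pp Uu, Pp uu, pp Uu, pp uu}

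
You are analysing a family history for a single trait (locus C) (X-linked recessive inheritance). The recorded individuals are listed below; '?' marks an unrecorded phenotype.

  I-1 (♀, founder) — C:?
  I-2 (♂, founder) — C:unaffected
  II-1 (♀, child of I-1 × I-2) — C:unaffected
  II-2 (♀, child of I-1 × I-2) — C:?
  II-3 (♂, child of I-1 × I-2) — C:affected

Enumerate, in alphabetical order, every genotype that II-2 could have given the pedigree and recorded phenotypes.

C/I-1 ? ·: X^CX^c|X^cX^c
C/I-2 un ·: X^CY
C/II-1 un I-1×I-2: X^CX^C|X^CX^c
C/II-2 ? I-1×I-2: X^CX^C|X^CX^c
C/II-3 aff I-1×I-2: X^cY
⇒ C over [I-1,I-2,II-1,II-2,II-3]: 5 consistent

II-2 ∈ {X^CX^C, X^CX^c}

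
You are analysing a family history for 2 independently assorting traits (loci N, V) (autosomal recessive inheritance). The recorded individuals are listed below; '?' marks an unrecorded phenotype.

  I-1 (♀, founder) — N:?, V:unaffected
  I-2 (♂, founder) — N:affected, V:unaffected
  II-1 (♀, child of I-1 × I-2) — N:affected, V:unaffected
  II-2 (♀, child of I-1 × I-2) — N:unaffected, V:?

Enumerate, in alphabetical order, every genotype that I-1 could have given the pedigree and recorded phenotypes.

I-1 ∈ {Nn VV, Nn Vv}

N/I-1 ? ·: Nn
N/I-2 aff ·: nn
N/II-1 aff I-1×I-2: nn
N/II-2 un I-1×I-2: Nn
⇒ N over [I-1,I-2,II-1,II-2]: 1 consistent
V/I-1 un ·: VV|Vv
V/I-2 un ·: VV|Vv
V/II-1 un I-1×I-2: VV|Vv
V/II-2 ? I-1×I-2: VV|Vv|vv
⇒ V over [I-1,I-2,II-1,II-2]: 15 consistent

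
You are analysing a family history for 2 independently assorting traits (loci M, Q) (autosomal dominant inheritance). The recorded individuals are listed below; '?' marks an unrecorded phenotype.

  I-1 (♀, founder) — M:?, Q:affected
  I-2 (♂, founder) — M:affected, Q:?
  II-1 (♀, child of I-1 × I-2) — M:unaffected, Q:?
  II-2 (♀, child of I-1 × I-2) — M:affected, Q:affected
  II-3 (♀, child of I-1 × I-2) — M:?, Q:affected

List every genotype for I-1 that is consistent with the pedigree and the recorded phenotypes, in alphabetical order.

I-1 ∈ {Mm QQ, Mm Qq, mm QQ, mm Qq}

M/I-1 ? ·: mm|Mm
M/I-2 aff ·: Mm
M/II-1 un I-1×I-2: mm
M/II-2 aff I-1×I-2: Mm|MM
M/II-3 ? I-1×I-2: mm|Mm|MM
⇒ M over [I-1,I-2,II-1,II-2,II-3]: 8 consistent
Q/I-1 aff ·: Qq|QQ
Q/I-2 ? ·: qq|Qq|QQ
Q/II-1 ? I-1×I-2: qq|Qq|QQ
Q/II-2 aff I-1×I-2: Qq|QQ
Q/II-3 aff I-1×I-2: Qq|QQ
⇒ Q over [I-1,I-2,II-1,II-2,II-3]: 32 consistent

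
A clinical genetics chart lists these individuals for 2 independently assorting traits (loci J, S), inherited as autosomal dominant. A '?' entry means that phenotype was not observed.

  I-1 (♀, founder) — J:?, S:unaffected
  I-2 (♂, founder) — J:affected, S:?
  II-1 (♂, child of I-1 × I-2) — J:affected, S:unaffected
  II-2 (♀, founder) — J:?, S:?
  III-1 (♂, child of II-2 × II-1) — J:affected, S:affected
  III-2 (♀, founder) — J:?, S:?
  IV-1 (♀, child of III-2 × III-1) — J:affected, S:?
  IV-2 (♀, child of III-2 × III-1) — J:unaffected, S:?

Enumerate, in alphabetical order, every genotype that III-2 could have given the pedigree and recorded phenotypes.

III-2 ∈ {Jj SS, Jj Ss, Jj ss, jj SS, jj Ss, jj ss}

J/I-1 ? ·: jj|Jj|JJ
J/I-2 aff ·: Jj|JJ
J/II-1 aff I-1×I-2: Jj|JJ
J/II-2 ? ·: jj|Jj|JJ
J/III-1 aff II-2×II-1: Jj
J/III-2 ? ·: jj|Jj
J/IV-1 aff III-2×III-1: Jj|JJ
J/IV-2 un III-2×III-1: jj
⇒ J over [I-1,I-2,II-1,II-2,III-1,III-2,IV-1,IV-2]: 69 consistent
S/I-1 un ·: ss
S/I-2 ? ·: ss|Ss
S/II-1 un I-1×I-2: ss
S/II-2 ? ·: Ss|SS
S/III-1 aff II-2×II-1: Ss
S/III-2 ? ·: ss|Ss|SS
S/IV-1 ? III-2×III-1: ss|Ss|SS
S/IV-2 ? III-2×III-1: ss|Ss|SS
⇒ S over [I-1,I-2,II-1,II-2,III-1,III-2,IV-1,IV-2]: 68 consistent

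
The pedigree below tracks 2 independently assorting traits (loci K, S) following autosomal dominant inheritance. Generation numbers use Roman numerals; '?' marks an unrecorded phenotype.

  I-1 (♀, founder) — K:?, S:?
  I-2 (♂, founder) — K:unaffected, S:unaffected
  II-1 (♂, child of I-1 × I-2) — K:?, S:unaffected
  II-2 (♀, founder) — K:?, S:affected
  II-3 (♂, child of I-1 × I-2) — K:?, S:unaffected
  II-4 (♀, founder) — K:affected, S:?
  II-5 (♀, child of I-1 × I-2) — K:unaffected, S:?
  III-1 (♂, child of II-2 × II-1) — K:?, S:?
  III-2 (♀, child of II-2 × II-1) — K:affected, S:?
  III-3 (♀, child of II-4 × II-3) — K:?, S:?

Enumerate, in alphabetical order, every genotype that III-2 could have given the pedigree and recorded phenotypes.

K/I-1 ? ·: kk|Kk
K/I-2 un ·: kk
K/II-1 ? I-1×I-2: kk|Kk
K/II-2 ? ·: kk|Kk|KK
K/II-3 ? I-1×I-2: kk|Kk
K/II-4 aff ·: Kk|KK
K/II-5 un I-1×I-2: kk
K/III-1 ? II-2×II-1: kk|Kk|KK
K/III-2 aff II-2×II-1: Kk|KK
K/III-3 ? II-4×II-3: kk|Kk|KK
⇒ K over [I-1,I-2,II-1,II-2,II-3,II-4,II-5,III-1,III-2,III-3]: 129 consistent
S/I-1 ? ·: ss|Ss
S/I-2 un ·: ss
S/II-1 un I-1×I-2: ss
S/II-2 aff ·: Ss|SS
S/II-3 un I-1×I-2: ss
S/II-4 ? ·: ss|Ss|SS
S/II-5 ? I-1×I-2: ss|Ss
S/III-1 ? II-2×II-1: ss|Ss
S/III-2 ? II-2×II-1: ss|Ss
S/III-3 ? II-4×II-3: ss|Ss
⇒ S over [I-1,I-2,II-1,II-2,II-3,II-4,II-5,III-1,III-2,III-3]: 60 consistent

III-2 ∈ {KK Ss, KK ss, Kk Ss, Kk ss}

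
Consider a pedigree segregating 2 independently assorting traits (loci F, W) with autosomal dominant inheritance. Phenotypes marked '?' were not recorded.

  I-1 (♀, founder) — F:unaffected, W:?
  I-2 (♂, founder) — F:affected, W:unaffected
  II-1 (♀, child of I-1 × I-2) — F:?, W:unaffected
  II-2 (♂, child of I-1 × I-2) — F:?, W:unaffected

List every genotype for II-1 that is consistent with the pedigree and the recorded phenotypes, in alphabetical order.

F/I-1 un ·: ff
F/I-2 aff ·: Ff|FF
F/II-1 ? I-1×I-2: ff|Ff
F/II-2 ? I-1×I-2: ff|Ff
⇒ F over [I-1,I-2,II-1,II-2]: 5 consistent
W/I-1 ? ·: ww|Ww
W/I-2 un ·: ww
W/II-1 un I-1×I-2: ww
W/II-2 un I-1×I-2: ww
⇒ W over [I-1,I-2,II-1,II-2]: 2 consistent

II-1 ∈ {Ff ww, ff ww}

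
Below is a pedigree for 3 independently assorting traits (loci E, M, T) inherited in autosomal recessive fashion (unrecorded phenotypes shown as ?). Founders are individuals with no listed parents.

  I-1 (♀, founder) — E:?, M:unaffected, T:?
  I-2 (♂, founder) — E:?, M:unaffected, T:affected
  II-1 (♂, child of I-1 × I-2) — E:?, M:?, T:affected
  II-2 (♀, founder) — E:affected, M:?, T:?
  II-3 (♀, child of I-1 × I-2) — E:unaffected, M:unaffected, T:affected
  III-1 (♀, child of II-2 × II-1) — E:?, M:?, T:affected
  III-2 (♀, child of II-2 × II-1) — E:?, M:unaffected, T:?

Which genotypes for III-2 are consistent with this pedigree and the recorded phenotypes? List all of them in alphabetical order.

E/I-1 ? ·: EE|Ee|ee
E/I-2 ? ·: EE|Ee|ee
E/II-1 ? I-1×I-2: EE|Ee|ee
E/II-2 aff ·: ee
E/II-3 un I-1×I-2: EE|Ee
E/III-1 ? II-2×II-1: Ee|ee
E/III-2 ? II-2×II-1: Ee|ee
⇒ E over [I-1,I-2,II-1,II-2,II-3,III-1,III-2]: 51 consistent
M/I-1 un ·: MM|Mm
M/I-2 un ·: MM|Mm
M/II-1 ? I-1×I-2: MM|Mm|mm
M/II-2 ? ·: MM|Mm|mm
M/II-3 un I-1×I-2: MM|Mm
M/III-1 ? II-2×II-1: MM|Mm|mm
M/III-2 un II-2×II-1: MM|Mm
⇒ M over [I-1,I-2,II-1,II-2,II-3,III-1,III-2]: 120 consistent
T/I-1 ? ·: Tt|tt
T/I-2 aff ·: tt
T/II-1 aff I-1×I-2: tt
T/II-2 ? ·: Tt|tt
T/II-3 aff I-1×I-2: tt
T/III-1 aff II-2×II-1: tt
T/III-2 ? II-2×II-1: Tt|tt
⇒ T over [I-1,I-2,II-1,II-2,II-3,III-1,III-2]: 6 consistent

III-2 ∈ {Ee MM Tt, Ee MM tt, Ee Mm Tt, Ee Mm tt, ee MM Tt, ee MM tt, ee Mm Tt, ee Mm tt}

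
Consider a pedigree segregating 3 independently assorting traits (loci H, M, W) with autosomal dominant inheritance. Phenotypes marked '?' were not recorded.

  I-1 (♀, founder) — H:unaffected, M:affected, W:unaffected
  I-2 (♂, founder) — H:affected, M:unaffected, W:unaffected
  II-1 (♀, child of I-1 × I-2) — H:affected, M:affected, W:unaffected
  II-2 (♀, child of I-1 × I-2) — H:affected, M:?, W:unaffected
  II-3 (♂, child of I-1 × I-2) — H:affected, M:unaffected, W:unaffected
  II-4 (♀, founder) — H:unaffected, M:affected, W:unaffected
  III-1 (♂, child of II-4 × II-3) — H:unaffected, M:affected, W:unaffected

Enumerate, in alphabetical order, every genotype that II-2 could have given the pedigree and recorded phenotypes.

H/I-1 un ·: hh
H/I-2 aff ·: Hh|HH
H/II-1 aff I-1×I-2: Hh
H/II-2 aff I-1×I-2: Hh
H/II-3 aff I-1×I-2: Hh
H/II-4 un ·: hh
H/III-1 un II-4×II-3: hh
⇒ H over [I-1,I-2,II-1,II-2,II-3,II-4,III-1]: 2 consistent
M/I-1 aff ·: Mm
M/I-2 un ·: mm
M/II-1 aff I-1×I-2: Mm
M/II-2 ? I-1×I-2: mm|Mm
M/II-3 un I-1×I-2: mm
M/II-4 aff ·: Mm|MM
M/III-1 aff II-4×II-3: Mm
⇒ M over [I-1,I-2,II-1,II-2,II-3,II-4,III-1]: 4 consistent
W/I-1 un ·: ww
W/I-2 un ·: ww
W/II-1 un I-1×I-2: ww
W/II-2 un I-1×I-2: ww
W/II-3 un I-1×I-2: ww
W/II-4 un ·: ww
W/III-1 un II-4×II-3: ww
⇒ W over [I-1,I-2,II-1,II-2,II-3,II-4,III-1]: 1 consistent

II-2 ∈ {Hh Mm ww, Hh mm ww}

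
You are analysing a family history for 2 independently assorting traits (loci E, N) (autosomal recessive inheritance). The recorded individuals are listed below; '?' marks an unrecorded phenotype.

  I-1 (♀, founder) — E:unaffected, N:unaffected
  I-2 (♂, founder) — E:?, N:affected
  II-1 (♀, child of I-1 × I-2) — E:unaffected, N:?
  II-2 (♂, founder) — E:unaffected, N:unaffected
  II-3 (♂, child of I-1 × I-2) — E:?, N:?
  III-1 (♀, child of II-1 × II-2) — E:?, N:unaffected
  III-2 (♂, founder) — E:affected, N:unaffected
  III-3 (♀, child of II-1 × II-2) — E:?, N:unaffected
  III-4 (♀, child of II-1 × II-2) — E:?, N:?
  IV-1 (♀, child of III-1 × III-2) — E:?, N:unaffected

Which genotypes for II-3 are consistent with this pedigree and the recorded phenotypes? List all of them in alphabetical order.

E/I-1 un ·: EE|Ee
E/I-2 ? ·: EE|Ee|ee
E/II-1 un I-1×I-2: EE|Ee
E/II-2 un ·: EE|Ee
E/II-3 ? I-1×I-2: EE|Ee|ee
E/III-1 ? II-1×II-2: EE|Ee|ee
E/III-2 aff ·: ee
E/III-3 ? II-1×II-2: EE|Ee|ee
E/III-4 ? II-1×II-2: EE|Ee|ee
E/IV-1 ? III-1×III-2: Ee|ee
⇒ E over [I-1,I-2,II-1,II-2,II-3,III-1,III-2,III-3,III-4,IV-1]: 584 consistent
N/I-1 un ·: NN|Nn
N/I-2 aff ·: nn
N/II-1 ? I-1×I-2: Nn|nn
N/II-2 un ·: NN|Nn
N/II-3 ? I-1×I-2: Nn|nn
N/III-1 un II-1×II-2: NN|Nn
N/III-2 un ·: NN|Nn
N/III-3 un II-1×II-2: NN|Nn
N/III-4 ? II-1×II-2: NN|Nn|nn
N/IV-1 un III-1×III-2: NN|Nn
⇒ N over [I-1,I-2,II-1,II-2,II-3,III-1,III-2,III-3,III-4,IV-1]: 234 consistent

II-3 ∈ {EE Nn, EE nn, Ee Nn, Ee nn, ee Nn, ee nn}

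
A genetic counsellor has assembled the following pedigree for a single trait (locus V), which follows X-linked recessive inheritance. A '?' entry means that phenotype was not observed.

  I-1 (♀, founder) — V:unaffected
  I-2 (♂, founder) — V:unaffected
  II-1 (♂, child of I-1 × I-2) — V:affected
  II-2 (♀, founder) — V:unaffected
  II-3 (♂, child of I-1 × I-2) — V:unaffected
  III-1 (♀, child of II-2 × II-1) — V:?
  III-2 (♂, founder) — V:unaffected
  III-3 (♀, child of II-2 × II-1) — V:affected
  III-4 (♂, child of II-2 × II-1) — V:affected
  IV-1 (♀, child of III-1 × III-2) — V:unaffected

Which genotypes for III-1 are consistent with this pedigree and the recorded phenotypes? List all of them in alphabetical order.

V/I-1 un ·: X^VX^v
V/I-2 un ·: X^VY
V/II-1 aff I-1×I-2: X^vY
V/II-2 un ·: X^VX^v
V/II-3 un I-1×I-2: X^VY
V/III-1 ? II-2×II-1: X^VX^v|X^vX^v
V/III-2 un ·: X^VY
V/III-3 aff II-2×II-1: X^vX^v
V/III-4 aff II-2×II-1: X^vY
V/IV-1 un III-1×III-2: X^VX^V|X^VX^v
⇒ V over [I-1,I-2,II-1,II-2,II-3,III-1,III-2,III-3,III-4,IV-1]: 3 consistent

III-1 ∈ {X^VX^v, X^vX^v}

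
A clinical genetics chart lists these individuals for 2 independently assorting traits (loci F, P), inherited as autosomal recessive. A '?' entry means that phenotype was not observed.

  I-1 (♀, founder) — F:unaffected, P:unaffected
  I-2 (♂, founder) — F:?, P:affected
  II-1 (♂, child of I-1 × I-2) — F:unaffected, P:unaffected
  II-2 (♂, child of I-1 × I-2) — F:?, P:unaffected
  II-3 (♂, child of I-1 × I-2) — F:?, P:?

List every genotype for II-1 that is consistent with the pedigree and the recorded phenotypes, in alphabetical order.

II-1 ∈ {FF Pp, Ff Pp}

F/I-1 un ·: FF|Ff
F/I-2 ? ·: FF|Ff|ff
F/II-1 un I-1×I-2: FF|Ff
F/II-2 ? I-1×I-2: FF|Ff|ff
F/II-3 ? I-1×I-2: FF|Ff|ff
⇒ F over [I-1,I-2,II-1,II-2,II-3]: 40 consistent
P/I-1 un ·: PP|Pp
P/I-2 aff ·: pp
P/II-1 un I-1×I-2: Pp
P/II-2 un I-1×I-2: Pp
P/II-3 ? I-1×I-2: Pp|pp
⇒ P over [I-1,I-2,II-1,II-2,II-3]: 3 consistent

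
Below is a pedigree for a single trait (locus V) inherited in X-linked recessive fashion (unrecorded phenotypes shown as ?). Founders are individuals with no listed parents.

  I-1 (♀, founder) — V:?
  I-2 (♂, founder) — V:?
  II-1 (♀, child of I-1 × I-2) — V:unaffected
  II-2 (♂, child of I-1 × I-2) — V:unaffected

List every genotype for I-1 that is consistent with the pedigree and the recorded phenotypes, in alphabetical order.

I-1 ∈ {X^VX^V, X^VX^v}

V/I-1 ? ·: X^VX^V|X^VX^v
V/I-2 ? ·: X^VY|X^vY
V/II-1 un I-1×I-2: X^VX^V|X^VX^v
V/II-2 un I-1×I-2: X^VY
⇒ V over [I-1,I-2,II-1,II-2]: 5 consistent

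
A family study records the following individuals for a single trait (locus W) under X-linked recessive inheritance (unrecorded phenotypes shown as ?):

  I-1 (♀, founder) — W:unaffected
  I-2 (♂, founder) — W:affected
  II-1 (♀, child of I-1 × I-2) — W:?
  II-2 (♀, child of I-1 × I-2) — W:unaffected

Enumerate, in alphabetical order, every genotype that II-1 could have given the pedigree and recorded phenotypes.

W/I-1 un ·: X^WX^W|X^WX^w
W/I-2 aff ·: X^wY
W/II-1 ? I-1×I-2: X^WX^w|X^wX^w
W/II-2 un I-1×I-2: X^WX^w
⇒ W over [I-1,I-2,II-1,II-2]: 3 consistent

II-1 ∈ {X^WX^w, X^wX^w}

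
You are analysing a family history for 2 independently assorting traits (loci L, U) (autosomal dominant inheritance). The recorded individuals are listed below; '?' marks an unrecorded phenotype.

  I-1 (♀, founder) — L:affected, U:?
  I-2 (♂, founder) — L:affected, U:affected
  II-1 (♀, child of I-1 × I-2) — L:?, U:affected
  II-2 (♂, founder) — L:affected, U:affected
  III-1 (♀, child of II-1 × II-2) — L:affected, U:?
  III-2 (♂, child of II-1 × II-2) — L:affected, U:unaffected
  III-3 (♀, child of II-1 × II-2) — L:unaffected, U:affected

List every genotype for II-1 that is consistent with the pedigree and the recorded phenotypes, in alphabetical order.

II-1 ∈ {Ll Uu, ll Uu}

L/I-1 aff ·: Ll|LL
L/I-2 aff ·: Ll|LL
L/II-1 ? I-1×I-2: ll|Ll
L/II-2 aff ·: Ll
L/III-1 aff II-1×II-2: Ll|LL
L/III-2 aff II-1×II-2: Ll|LL
L/III-3 un II-1×II-2: ll
⇒ L over [I-1,I-2,II-1,II-2,III-1,III-2,III-3]: 13 consistent
U/I-1 ? ·: uu|Uu|UU
U/I-2 aff ·: Uu|UU
U/II-1 aff I-1×I-2: Uu
U/II-2 aff ·: Uu
U/III-1 ? II-1×II-2: uu|Uu|UU
U/III-2 un II-1×II-2: uu
U/III-3 aff II-1×II-2: Uu|UU
⇒ U over [I-1,I-2,II-1,II-2,III-1,III-2,III-3]: 30 consistent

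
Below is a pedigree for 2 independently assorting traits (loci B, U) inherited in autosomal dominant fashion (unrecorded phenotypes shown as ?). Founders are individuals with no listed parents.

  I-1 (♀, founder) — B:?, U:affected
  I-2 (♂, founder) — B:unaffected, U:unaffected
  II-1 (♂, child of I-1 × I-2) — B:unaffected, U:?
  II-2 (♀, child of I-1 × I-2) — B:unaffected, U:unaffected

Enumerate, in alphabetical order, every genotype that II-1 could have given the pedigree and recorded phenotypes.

II-1 ∈ {bb Uu, bb uu}

B/I-1 ? ·: bb|Bb
B/I-2 un ·: bb
B/II-1 un I-1×I-2: bb
B/II-2 un I-1×I-2: bb
⇒ B over [I-1,I-2,II-1,II-2]: 2 consistent
U/I-1 aff ·: Uu
U/I-2 un ·: uu
U/II-1 ? I-1×I-2: uu|Uu
U/II-2 un I-1×I-2: uu
⇒ U over [I-1,I-2,II-1,II-2]: 2 consistent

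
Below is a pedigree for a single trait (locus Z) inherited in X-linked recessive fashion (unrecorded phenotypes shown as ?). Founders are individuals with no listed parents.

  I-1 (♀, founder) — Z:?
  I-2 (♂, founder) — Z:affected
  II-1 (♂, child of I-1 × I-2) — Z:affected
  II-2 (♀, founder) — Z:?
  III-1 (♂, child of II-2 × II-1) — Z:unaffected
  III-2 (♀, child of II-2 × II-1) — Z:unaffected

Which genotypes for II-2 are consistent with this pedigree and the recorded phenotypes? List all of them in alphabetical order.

II-2 ∈ {X^ZX^Z, X^ZX^z}

Z/I-1 ? ·: X^ZX^z|X^zX^z
Z/I-2 aff ·: X^zY
Z/II-1 aff I-1×I-2: X^zY
Z/II-2 ? ·: X^ZX^Z|X^ZX^z
Z/III-1 un II-2×II-1: X^ZY
Z/III-2 un II-2×II-1: X^ZX^z
⇒ Z over [I-1,I-2,II-1,II-2,III-1,III-2]: 4 consistent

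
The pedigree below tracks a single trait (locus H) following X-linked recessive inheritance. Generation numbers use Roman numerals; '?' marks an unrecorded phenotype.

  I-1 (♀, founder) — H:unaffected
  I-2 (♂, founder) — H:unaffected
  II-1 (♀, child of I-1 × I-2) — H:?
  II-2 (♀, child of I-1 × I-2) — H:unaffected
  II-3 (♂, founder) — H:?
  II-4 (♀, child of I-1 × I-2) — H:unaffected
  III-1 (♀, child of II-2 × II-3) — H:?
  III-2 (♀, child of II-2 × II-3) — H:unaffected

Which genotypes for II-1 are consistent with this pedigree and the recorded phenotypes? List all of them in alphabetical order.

H/I-1 un ·: X^HX^H|X^HX^h
H/I-2 un ·: X^HY
H/II-1 ? I-1×I-2: X^HX^H|X^HX^h
H/II-2 un I-1×I-2: X^HX^H|X^HX^h
H/II-3 ? ·: X^HY|X^hY
H/II-4 un I-1×I-2: X^HX^H|X^HX^h
H/III-1 ? II-2×II-3: X^HX^H|X^HX^h|X^hX^h
H/III-2 un II-2×II-3: X^HX^H|X^HX^h
⇒ H over [I-1,I-2,II-1,II-2,II-3,II-4,III-1,III-2]: 34 consistent

II-1 ∈ {X^HX^H, X^HX^h}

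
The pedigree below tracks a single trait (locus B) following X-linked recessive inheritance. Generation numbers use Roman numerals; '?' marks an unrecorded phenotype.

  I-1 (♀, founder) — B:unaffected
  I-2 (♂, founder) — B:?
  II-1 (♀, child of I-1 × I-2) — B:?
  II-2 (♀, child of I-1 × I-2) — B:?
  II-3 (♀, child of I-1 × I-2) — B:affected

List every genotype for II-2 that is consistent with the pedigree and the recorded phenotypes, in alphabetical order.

II-2 ∈ {X^BX^b, X^bX^b}

B/I-1 un ·: X^BX^b
B/I-2 ? ·: X^bY
B/II-1 ? I-1×I-2: X^BX^b|X^bX^b
B/II-2 ? I-1×I-2: X^BX^b|X^bX^b
B/II-3 aff I-1×I-2: X^bX^b
⇒ B over [I-1,I-2,II-1,II-2,II-3]: 4 consistent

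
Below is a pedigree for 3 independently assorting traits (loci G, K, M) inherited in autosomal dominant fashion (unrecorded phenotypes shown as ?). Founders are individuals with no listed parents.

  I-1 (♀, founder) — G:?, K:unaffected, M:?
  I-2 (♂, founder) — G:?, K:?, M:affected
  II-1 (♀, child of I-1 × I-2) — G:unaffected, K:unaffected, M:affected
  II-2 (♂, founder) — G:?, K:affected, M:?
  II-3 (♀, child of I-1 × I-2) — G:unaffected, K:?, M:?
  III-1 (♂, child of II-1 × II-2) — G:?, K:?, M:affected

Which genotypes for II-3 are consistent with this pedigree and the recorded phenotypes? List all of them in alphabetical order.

II-3 ∈ {gg Kk MM, gg Kk Mm, gg Kk mm, gg kk MM, gg kk Mm, gg kk mm}

G/I-1 ? ·: gg|Gg
G/I-2 ? ·: gg|Gg
G/II-1 un I-1×I-2: gg
G/II-2 ? ·: gg|Gg|GG
G/II-3 un I-1×I-2: gg
G/III-1 ? II-1×II-2: gg|Gg
⇒ G over [I-1,I-2,II-1,II-2,II-3,III-1]: 16 consistent
K/I-1 un ·: kk
K/I-2 ? ·: kk|Kk
K/II-1 un I-1×I-2: kk
K/II-2 aff ·: Kk|KK
K/II-3 ? I-1×I-2: kk|Kk
K/III-1 ? II-1×II-2: kk|Kk
⇒ K over [I-1,I-2,II-1,II-2,II-3,III-1]: 9 consistent
M/I-1 ? ·: mm|Mm|MM
M/I-2 aff ·: Mm|MM
M/II-1 aff I-1×I-2: Mm|MM
M/II-2 ? ·: mm|Mm|MM
M/II-3 ? I-1×I-2: mm|Mm|MM
M/III-1 aff II-1×II-2: Mm|MM
⇒ M over [I-1,I-2,II-1,II-2,II-3,III-1]: 82 consistent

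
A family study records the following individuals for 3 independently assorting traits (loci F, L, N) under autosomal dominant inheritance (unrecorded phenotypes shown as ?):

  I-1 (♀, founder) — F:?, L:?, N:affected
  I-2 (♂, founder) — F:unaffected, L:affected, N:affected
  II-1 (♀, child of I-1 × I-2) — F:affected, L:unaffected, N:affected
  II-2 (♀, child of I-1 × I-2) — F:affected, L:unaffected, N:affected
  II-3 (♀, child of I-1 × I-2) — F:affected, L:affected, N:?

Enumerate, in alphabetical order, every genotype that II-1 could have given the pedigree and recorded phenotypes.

II-1 ∈ {Ff ll NN, Ff ll Nn}

F/I-1 ? ·: Ff|FF
F/I-2 un ·: ff
F/II-1 aff I-1×I-2: Ff
F/II-2 aff I-1×I-2: Ff
F/II-3 aff I-1×I-2: Ff
⇒ F over [I-1,I-2,II-1,II-2,II-3]: 2 consistent
L/I-1 ? ·: ll|Ll
L/I-2 aff ·: Ll
L/II-1 un I-1×I-2: ll
L/II-2 un I-1×I-2: ll
L/II-3 aff I-1×I-2: Ll|LL
⇒ L over [I-1,I-2,II-1,II-2,II-3]: 3 consistent
N/I-1 aff ·: Nn|NN
N/I-2 aff ·: Nn|NN
N/II-1 aff I-1×I-2: Nn|NN
N/II-2 aff I-1×I-2: Nn|NN
N/II-3 ? I-1×I-2: nn|Nn|NN
⇒ N over [I-1,I-2,II-1,II-2,II-3]: 29 consistent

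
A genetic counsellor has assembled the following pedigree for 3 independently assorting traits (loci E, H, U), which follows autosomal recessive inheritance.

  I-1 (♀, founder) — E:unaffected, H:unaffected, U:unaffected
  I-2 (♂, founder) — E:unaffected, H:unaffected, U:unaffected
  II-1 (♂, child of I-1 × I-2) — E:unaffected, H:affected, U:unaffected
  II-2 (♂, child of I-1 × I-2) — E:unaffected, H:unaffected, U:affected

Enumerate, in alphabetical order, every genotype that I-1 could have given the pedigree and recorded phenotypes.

E/I-1 un ·: EE|Ee
E/I-2 un ·: EE|Ee
E/II-1 un I-1×I-2: EE|Ee
E/II-2 un I-1×I-2: EE|Ee
⇒ E over [I-1,I-2,II-1,II-2]: 13 consistent
H/I-1 un ·: Hh
H/I-2 un ·: Hh
H/II-1 aff I-1×I-2: hh
H/II-2 un I-1×I-2: HH|Hh
⇒ H over [I-1,I-2,II-1,II-2]: 2 consistent
U/I-1 un ·: Uu
U/I-2 un ·: Uu
U/II-1 un I-1×I-2: UU|Uu
U/II-2 aff I-1×I-2: uu
⇒ U over [I-1,I-2,II-1,II-2]: 2 consistent

I-1 ∈ {EE Hh Uu, Ee Hh Uu}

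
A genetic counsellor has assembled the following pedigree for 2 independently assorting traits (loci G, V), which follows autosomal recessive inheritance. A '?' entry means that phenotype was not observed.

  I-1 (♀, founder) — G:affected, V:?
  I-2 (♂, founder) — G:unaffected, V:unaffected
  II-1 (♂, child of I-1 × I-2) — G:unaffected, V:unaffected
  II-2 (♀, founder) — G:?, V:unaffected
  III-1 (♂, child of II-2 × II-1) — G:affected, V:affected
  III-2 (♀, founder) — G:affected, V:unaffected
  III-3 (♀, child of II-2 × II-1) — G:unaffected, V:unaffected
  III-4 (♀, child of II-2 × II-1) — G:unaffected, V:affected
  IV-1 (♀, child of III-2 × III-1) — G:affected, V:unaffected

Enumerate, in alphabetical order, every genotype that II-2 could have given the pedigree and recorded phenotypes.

G/I-1 aff ·: gg
G/I-2 un ·: GG|Gg
G/II-1 un I-1×I-2: Gg
G/II-2 ? ·: Gg|gg
G/III-1 aff II-2×II-1: gg
G/III-2 aff ·: gg
G/III-3 un II-2×II-1: GG|Gg
G/III-4 un II-2×II-1: GG|Gg
G/IV-1 aff III-2×III-1: gg
⇒ G over [I-1,I-2,II-1,II-2,III-1,III-2,III-3,III-4,IV-1]: 10 consistent
V/I-1 ? ·: VV|Vv|vv
V/I-2 un ·: VV|Vv
V/II-1 un I-1×I-2: Vv
V/II-2 un ·: Vv
V/III-1 aff II-2×II-1: vv
V/III-2 un ·: VV|Vv
V/III-3 un II-2×II-1: VV|Vv
V/III-4 aff II-2×II-1: vv
V/IV-1 un III-2×III-1: Vv
⇒ V over [I-1,I-2,II-1,II-2,III-1,III-2,III-3,III-4,IV-1]: 20 consistent

II-2 ∈ {Gg Vv, gg Vv}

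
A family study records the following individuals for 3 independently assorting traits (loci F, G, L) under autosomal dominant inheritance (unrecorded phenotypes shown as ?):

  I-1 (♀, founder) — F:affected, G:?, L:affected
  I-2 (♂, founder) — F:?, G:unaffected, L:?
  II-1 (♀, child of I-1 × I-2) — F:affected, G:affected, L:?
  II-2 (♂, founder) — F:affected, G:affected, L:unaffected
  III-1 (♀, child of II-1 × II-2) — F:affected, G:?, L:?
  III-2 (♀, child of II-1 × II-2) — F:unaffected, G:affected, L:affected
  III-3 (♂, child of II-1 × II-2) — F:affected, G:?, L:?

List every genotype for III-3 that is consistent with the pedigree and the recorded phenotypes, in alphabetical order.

F/I-1 aff ·: Ff|FF
F/I-2 ? ·: ff|Ff|FF
F/II-1 aff I-1×I-2: Ff
F/II-2 aff ·: Ff
F/III-1 aff II-1×II-2: Ff|FF
F/III-2 un II-1×II-2: ff
F/III-3 aff II-1×II-2: Ff|FF
⇒ F over [I-1,I-2,II-1,II-2,III-1,III-2,III-3]: 20 consistent
G/I-1 ? ·: Gg|GG
G/I-2 un ·: gg
G/II-1 aff I-1×I-2: Gg
G/II-2 aff ·: Gg|GG
G/III-1 ? II-1×II-2: gg|Gg|GG
G/III-2 aff II-1×II-2: Gg|GG
G/III-3 ? II-1×II-2: gg|Gg|GG
⇒ G over [I-1,I-2,II-1,II-2,III-1,III-2,III-3]: 52 consistent
L/I-1 aff ·: Ll|LL
L/I-2 ? ·: ll|Ll|LL
L/II-1 ? I-1×I-2: Ll|LL
L/II-2 un ·: ll
L/III-1 ? II-1×II-2: ll|Ll
L/III-2 aff II-1×II-2: Ll
L/III-3 ? II-1×II-2: ll|Ll
⇒ L over [I-1,I-2,II-1,II-2,III-1,III-2,III-3]: 24 consistent

III-3 ∈ {FF GG Ll, FF GG ll, FF Gg Ll, FF Gg ll, FF gg Ll, FF gg ll, Ff GG Ll, Ff GG ll, Ff Gg Ll, Ff Gg ll, Ff gg Ll, Ff gg ll}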